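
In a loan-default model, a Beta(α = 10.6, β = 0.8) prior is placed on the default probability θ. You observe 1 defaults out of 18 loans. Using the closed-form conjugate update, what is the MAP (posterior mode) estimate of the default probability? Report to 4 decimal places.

0.3869

The Beta prior is conjugate to a Binomial/Bernoulli likelihood; the update adds successes to α and failures to β.
Posterior: Beta(α+k, β+n−k) = Beta(10.6+1, 0.8+17) = Beta(11.6, 17.8).
Mode of Beta(a,b) for a,b>1 is (a−1)/(a+b−2) = 10.6/27.4 = 0.3869.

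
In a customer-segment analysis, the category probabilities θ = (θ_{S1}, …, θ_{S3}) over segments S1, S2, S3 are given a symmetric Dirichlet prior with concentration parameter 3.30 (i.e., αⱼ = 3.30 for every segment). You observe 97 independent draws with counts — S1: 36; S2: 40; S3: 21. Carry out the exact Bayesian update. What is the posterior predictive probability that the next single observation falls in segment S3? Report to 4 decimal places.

0.2273

The Dirichlet prior is conjugate to the Multinomial likelihood: each posterior αⱼ = prior αⱼ + observed count nⱼ.
Posterior concentration: (39.30, 43.30, 24.30), total = 106.90.
P(next = S3 | data) = α_{S3}/Σα = 0.2273.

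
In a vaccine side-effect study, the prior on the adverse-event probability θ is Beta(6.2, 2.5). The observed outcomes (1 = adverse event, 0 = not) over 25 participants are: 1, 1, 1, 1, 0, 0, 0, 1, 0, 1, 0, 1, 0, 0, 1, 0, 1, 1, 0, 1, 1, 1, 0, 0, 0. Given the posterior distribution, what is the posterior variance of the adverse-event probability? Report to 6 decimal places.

0.007064

The Beta prior is conjugate to a Binomial/Bernoulli likelihood; the update adds successes to α and failures to β.
Posterior: Beta(α+k, β+n−k) = Beta(6.2+13, 2.5+12) = Beta(19.2, 14.5).
Var = αβ/((α+β)²(α+β+1)) = 19.2·14.5/(33.7²·34.7) = 0.007064.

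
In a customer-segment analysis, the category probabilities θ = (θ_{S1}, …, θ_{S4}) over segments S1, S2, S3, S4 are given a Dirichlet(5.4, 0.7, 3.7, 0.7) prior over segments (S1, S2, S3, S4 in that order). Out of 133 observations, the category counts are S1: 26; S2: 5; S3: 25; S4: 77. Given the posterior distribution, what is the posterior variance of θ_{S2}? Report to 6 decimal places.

0.000264

The Dirichlet prior is conjugate to the Multinomial likelihood: each posterior αⱼ = prior αⱼ + observed count nⱼ.
Posterior concentration: (31.4, 5.7, 28.7, 77.7), total = 143.5.
Var[θ_j] = α_j(Σα−α_j)/((Σα)²(Σα+1)) = 5.7·137.8/(143.5²·144.5) = 0.000264.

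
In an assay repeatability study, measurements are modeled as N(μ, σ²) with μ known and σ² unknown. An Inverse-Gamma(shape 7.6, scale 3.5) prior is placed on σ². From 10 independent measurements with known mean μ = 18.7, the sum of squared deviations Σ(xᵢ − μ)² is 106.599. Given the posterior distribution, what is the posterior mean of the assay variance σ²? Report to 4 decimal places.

4.8965

With known mean μ and an Inverse-Gamma(α, β) prior on σ², the Normal likelihood is conjugate: posterior is Inv-Gamma(α + n/2, β + Σ(xᵢ−μ)²/2).
Posterior: Inv-Gamma(7.6 + 10/2, 3.5 + 106.599/2) = Inv-Gamma(12.60, 56.7995).
E[σ²|data] = β/(α−1) = 56.7995/11.60 = 4.8965.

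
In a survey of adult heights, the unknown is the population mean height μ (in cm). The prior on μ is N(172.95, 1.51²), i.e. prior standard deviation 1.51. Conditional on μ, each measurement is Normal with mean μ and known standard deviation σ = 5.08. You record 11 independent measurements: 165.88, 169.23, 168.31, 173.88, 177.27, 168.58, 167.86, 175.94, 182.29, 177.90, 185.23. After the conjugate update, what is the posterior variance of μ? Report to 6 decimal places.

For Normal data with known variance σ², a Normal(μ₀, σ₀²) prior on μ is conjugate. Posterior precision = 1/σ₀² + n/σ²; posterior mean is the precision-weighted average of μ₀ and x̄.
σ₀² = 1.51² = 2.2801, σ² = 5.08² = 25.8064; σ² + n·σ₀² = 25.8064 + 11·2.2801 = 50.8875.
Posterior precision = 1/σ₀² + n/σ² = 1/2.2801 + 11/25.8064 = (σ² + n·σ₀²)/(σ₀²σ²) = 50.8875/(2.2801·25.8064); posterior variance σₙ² = σ₀²σ²/(σ² + n·σ₀²) = 2.2801·25.8064/50.8875 = 1.156299.

1.156299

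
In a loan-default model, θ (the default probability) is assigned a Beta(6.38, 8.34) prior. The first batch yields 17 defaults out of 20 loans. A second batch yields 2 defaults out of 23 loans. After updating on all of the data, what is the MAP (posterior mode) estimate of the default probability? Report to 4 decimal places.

0.4375

The Beta prior is conjugate to a Binomial/Bernoulli likelihood; the update adds successes to α and failures to β.
After batch 1: Beta(6.38+17, 8.34+3) = Beta(23.38, 11.34).
After batch 2: Beta(23.38+2, 11.34+21) = Beta(25.38, 32.34).
Mode of Beta(a,b) for a,b>1 is (a−1)/(a+b−2) = 24.38/55.72 = 0.4375.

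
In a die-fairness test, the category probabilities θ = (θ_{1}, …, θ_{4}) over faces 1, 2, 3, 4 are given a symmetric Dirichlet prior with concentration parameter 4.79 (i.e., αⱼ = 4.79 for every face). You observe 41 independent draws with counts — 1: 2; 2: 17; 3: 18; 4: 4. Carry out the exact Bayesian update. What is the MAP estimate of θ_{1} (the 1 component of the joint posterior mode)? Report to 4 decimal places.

The Dirichlet prior is conjugate to the Multinomial likelihood: each posterior αⱼ = prior αⱼ + observed count nⱼ.
Posterior concentration: (6.79, 21.79, 22.79, 8.79), total = 60.16.
Joint mode component: (α_{1}−1)/(Σα−K) = 5.79/56.16 = 0.1031.

0.1031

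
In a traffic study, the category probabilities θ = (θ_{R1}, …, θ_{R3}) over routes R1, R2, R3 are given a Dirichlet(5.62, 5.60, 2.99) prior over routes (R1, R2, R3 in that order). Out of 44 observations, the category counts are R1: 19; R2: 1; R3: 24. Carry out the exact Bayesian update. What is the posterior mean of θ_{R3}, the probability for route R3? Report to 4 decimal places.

The Dirichlet prior is conjugate to the Multinomial likelihood: each posterior αⱼ = prior αⱼ + observed count nⱼ.
Posterior concentration: (24.62, 6.60, 26.99), total = 58.21.
E[θ_{R3}|data] = α_{R3}/Σα = 26.99/58.21 = 0.4637.

0.4637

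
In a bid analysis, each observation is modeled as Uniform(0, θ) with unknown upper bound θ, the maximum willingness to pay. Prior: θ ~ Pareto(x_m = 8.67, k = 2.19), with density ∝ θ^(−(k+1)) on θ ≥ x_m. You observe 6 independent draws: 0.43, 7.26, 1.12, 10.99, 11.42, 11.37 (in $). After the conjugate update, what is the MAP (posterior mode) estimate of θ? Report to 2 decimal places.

11.42

A Pareto(scale x_m, shape k) prior on the upper bound θ of Uniform(0, θ) is conjugate: posterior is Pareto(max(x_m, max xᵢ), k + n).
Sample maximum = 11.42; prior scale x_m = 8.67 → posterior scale = max = 11.42.
Posterior shape = 2.19 + 6 = 8.19.
The Pareto density is decreasing on [x_m, ∞), so the mode is x_m = 11.42.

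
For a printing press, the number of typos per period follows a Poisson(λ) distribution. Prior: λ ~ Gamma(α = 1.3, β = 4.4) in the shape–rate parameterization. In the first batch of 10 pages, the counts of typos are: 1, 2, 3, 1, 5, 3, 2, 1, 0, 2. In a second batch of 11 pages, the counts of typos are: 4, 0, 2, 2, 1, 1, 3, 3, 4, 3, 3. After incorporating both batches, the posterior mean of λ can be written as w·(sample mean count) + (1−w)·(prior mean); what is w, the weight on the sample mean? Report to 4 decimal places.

0.8268

With a Gamma(shape α, rate β) prior, the Poisson likelihood is conjugate: the posterior is Gamma(α + ΣXᵢ, β + n).
Total number of pages: n = 10 + 11 = 21.
Posterior mean = (α₀+S)/(β₀+n) = [n/(β₀+n)]·(S/n) + [β₀/(β₀+n)]·(α₀/β₀), so only n and β₀ enter the weight.
Weight on data w = n/(β₀+n) = 21/(4.4+21) = 21/25.4 = 0.8268.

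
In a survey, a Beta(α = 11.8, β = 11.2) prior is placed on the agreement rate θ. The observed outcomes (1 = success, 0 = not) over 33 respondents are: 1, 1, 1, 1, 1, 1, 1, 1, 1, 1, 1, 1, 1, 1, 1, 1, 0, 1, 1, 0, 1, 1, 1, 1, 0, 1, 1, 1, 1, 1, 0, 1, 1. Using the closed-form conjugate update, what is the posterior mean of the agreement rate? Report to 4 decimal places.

0.7286

The Beta prior is conjugate to a Binomial/Bernoulli likelihood; the update adds successes to α and failures to β.
Posterior: Beta(α+k, β+n−k) = Beta(11.8+29, 11.2+4) = Beta(40.8, 15.2).
Posterior mean = α/(α+β) = 40.8/56.0 = 0.7286.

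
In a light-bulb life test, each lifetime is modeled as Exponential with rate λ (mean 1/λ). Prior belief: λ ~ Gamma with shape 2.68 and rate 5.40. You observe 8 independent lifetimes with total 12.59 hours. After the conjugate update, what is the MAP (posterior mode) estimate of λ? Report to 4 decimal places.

0.5381

With a Gamma(shape α, rate β) prior on the exponential rate λ, the posterior after n observations with total T = Σxᵢ is Gamma(α+n, β+T).
Posterior: Gamma(2.68+8, 5.40+12.59) = Gamma(10.68, 17.99).
Mode = (α−1)/β = 0.5381.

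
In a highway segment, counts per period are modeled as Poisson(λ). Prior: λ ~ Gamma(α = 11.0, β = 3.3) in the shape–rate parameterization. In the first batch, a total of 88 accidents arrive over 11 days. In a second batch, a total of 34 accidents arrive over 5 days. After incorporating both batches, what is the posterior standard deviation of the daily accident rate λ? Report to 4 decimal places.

0.5975

With a Gamma(shape α, rate β) prior, the Poisson likelihood is conjugate: the posterior is Gamma(α + ΣXᵢ, β + n).
After batch 1: Gamma(α+S, β+n) = Gamma(11.0+88, 3.3+11) = Gamma(99.0, 14.3).
After batch 2: Gamma(α+S, β+n) = Gamma(99.0+34, 14.3+5) = Gamma(133.0, 19.3).
SD = √α/β = √133.0/19.3 = 0.5975.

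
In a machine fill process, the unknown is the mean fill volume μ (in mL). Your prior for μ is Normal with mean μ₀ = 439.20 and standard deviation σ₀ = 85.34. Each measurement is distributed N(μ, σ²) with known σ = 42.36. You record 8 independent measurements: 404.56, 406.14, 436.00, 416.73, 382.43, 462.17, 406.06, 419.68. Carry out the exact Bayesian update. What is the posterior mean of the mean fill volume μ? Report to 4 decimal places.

417.3929

For Normal data with known variance σ², a Normal(μ₀, σ₀²) prior on μ is conjugate. Posterior precision = 1/σ₀² + n/σ²; posterior mean is the precision-weighted average of μ₀ and x̄.
Σxᵢ = 404.56 + 406.14 + 436.00 + 416.73 + 382.43 + 462.17 + 406.06 + 419.68 = 3333.77, so n·x̄ = 3333.77.
σ₀² = 85.34² = 7282.9156, σ² = 42.36² = 1794.3696; σ² + n·σ₀² = 1794.3696 + 8·7282.9156 = 60057.6944.
Posterior mean = (μ₀/σ₀² + n·x̄/σ²)/(1/σ₀² + n/σ²) = (σ²·μ₀ + σ₀²·n·x̄)/(σ² + n·σ₀²) = (1794.3696·439.20 + 7282.9156·3333.77)/60057.6944 = 25067652.668132/60057.6944 = 417.3929.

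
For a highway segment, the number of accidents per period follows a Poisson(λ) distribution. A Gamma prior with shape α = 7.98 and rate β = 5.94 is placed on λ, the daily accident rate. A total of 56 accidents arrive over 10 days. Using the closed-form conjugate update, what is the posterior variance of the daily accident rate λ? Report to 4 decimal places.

With a Gamma(shape α, rate β) prior, the Poisson likelihood is conjugate: the posterior is Gamma(α + ΣXᵢ, β + n).
Posterior: Gamma(α+S, β+n) = Gamma(7.98+56, 5.94+10) = Gamma(63.98, 15.94).
Var = α/β² = 63.98/15.94² = 0.2518.

0.2518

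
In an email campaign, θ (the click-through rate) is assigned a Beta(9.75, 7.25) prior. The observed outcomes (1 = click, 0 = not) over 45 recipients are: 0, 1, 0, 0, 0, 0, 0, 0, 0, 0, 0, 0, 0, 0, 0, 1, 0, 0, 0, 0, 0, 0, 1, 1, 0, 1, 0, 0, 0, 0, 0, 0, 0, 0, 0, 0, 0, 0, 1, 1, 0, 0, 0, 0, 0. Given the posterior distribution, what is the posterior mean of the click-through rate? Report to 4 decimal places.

0.2702

The Beta prior is conjugate to a Binomial/Bernoulli likelihood; the update adds successes to α and failures to β.
Posterior: Beta(α+k, β+n−k) = Beta(9.75+7, 7.25+38) = Beta(16.75, 45.25).
Posterior mean = α/(α+β) = 16.75/62.00 = 0.2702.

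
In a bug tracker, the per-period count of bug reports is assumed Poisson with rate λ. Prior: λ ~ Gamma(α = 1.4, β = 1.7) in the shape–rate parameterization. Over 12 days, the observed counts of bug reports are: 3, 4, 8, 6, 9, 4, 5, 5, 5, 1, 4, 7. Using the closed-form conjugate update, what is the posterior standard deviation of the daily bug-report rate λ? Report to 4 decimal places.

0.5766

With a Gamma(shape α, rate β) prior, the Poisson likelihood is conjugate: the posterior is Gamma(α + ΣXᵢ, β + n).
Sum of counts S = 61 over n = 12 days.
Posterior: Gamma(α+S, β+n) = Gamma(1.4+61, 1.7+12) = Gamma(62.4, 13.7).
SD = √α/β = √62.4/13.7 = 0.5766.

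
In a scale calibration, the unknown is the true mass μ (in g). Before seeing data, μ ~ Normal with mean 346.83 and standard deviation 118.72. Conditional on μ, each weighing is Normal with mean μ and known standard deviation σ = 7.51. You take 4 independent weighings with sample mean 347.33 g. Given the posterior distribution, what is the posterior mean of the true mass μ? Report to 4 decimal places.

347.3295

For Normal data with known variance σ², a Normal(μ₀, σ₀²) prior on μ is conjugate. Posterior precision = 1/σ₀² + n/σ²; posterior mean is the precision-weighted average of μ₀ and x̄.
n·x̄ = 4·347.33 = 1389.32.
σ₀² = 118.72² = 14094.4384, σ² = 7.51² = 56.4001; σ² + n·σ₀² = 56.4001 + 4·14094.4384 = 56434.1537.
Posterior mean = (μ₀/σ₀² + n·x̄/σ²)/(1/σ₀² + n/σ²) = (σ²·μ₀ + σ₀²·n·x̄)/(σ² + n·σ₀²) = (56.4001·346.83 + 14094.4384·1389.32)/56434.1537 = 19601246.404571/56434.1537 = 347.3295.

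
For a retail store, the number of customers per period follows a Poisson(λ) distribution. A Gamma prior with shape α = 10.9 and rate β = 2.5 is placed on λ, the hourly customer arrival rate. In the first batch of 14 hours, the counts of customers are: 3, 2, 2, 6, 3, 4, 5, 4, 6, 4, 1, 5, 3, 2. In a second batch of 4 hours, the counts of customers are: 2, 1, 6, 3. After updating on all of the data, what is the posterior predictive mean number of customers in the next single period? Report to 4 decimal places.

3.5561

With a Gamma(shape α, rate β) prior, the Poisson likelihood is conjugate: the posterior is Gamma(α + ΣXᵢ, β + n).
Batch 1: sum of counts S = 50 over n = 14 hours.
After batch 1: Gamma(α+S, β+n) = Gamma(10.9+50, 2.5+14) = Gamma(60.9, 16.5).
Batch 2: sum of counts S = 12 over n = 4 hours.
After batch 2: Gamma(α+S, β+n) = Gamma(60.9+12, 16.5+4) = Gamma(72.9, 20.5).
The predictive distribution for one future period is NegBinom with mean α/β = 3.5561.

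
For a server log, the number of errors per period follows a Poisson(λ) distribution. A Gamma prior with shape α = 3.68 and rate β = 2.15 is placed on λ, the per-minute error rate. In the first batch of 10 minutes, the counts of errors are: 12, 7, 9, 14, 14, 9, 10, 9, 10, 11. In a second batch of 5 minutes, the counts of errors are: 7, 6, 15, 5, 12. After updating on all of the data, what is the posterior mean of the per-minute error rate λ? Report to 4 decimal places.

With a Gamma(shape α, rate β) prior, the Poisson likelihood is conjugate: the posterior is Gamma(α + ΣXᵢ, β + n).
Batch 1: sum of counts S = 105 over n = 10 minutes.
After batch 1: Gamma(α+S, β+n) = Gamma(3.68+105, 2.15+10) = Gamma(108.68, 12.15).
Batch 2: sum of counts S = 45 over n = 5 minutes.
After batch 2: Gamma(α+S, β+n) = Gamma(108.68+45, 12.15+5) = Gamma(153.68, 17.15).
Posterior mean = α/β = 153.68/17.15 = 8.9609.

8.9609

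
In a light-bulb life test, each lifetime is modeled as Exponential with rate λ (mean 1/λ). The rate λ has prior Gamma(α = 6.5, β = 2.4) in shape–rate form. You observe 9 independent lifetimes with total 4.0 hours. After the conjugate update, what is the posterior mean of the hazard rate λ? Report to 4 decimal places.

2.4219

With a Gamma(shape α, rate β) prior on the exponential rate λ, the posterior after n observations with total T = Σxᵢ is Gamma(α+n, β+T).
Posterior: Gamma(6.5+9, 2.4+4.0) = Gamma(15.5, 6.4).
Posterior mean of λ = α/β = 15.5/6.4 = 2.4219.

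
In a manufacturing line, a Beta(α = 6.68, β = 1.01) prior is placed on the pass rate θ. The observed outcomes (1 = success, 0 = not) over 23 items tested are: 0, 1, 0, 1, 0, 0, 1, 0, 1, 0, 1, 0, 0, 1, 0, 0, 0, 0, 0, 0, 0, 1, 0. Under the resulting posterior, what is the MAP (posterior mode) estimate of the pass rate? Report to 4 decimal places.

The Beta prior is conjugate to a Binomial/Bernoulli likelihood; the update adds successes to α and failures to β.
Posterior: Beta(α+k, β+n−k) = Beta(6.68+7, 1.01+16) = Beta(13.68, 17.01).
Mode of Beta(a,b) for a,b>1 is (a−1)/(a+b−2) = 12.68/28.69 = 0.4420.

0.4420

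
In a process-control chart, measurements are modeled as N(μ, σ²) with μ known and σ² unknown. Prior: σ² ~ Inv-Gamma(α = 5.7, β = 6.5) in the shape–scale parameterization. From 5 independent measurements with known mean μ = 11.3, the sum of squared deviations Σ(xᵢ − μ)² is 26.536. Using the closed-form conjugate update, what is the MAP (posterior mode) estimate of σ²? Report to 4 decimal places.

With known mean μ and an Inverse-Gamma(α, β) prior on σ², the Normal likelihood is conjugate: posterior is Inv-Gamma(α + n/2, β + Σ(xᵢ−μ)²/2).
Posterior: Inv-Gamma(5.7 + 5/2, 6.5 + 26.536/2) = Inv-Gamma(8.20, 19.7680).
Mode = β/(α+1) = 19.7680/9.20 = 2.1487.

2.1487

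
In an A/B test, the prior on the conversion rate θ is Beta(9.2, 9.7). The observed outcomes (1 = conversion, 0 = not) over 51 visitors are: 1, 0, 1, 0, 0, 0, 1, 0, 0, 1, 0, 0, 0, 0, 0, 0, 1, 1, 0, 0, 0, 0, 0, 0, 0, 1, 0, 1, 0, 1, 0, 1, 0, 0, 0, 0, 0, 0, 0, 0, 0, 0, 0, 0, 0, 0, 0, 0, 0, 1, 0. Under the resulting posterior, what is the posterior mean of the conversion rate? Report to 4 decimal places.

0.2890

The Beta prior is conjugate to a Binomial/Bernoulli likelihood; the update adds successes to α and failures to β.
Posterior: Beta(α+k, β+n−k) = Beta(9.2+11, 9.7+40) = Beta(20.2, 49.7).
Posterior mean = α/(α+β) = 20.2/69.9 = 0.2890.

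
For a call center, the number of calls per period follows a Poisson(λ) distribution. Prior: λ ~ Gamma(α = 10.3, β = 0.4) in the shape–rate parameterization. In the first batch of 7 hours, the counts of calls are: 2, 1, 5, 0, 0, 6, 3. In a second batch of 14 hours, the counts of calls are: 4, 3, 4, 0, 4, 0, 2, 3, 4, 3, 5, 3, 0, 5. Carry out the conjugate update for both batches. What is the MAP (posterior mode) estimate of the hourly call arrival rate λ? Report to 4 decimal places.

With a Gamma(shape α, rate β) prior, the Poisson likelihood is conjugate: the posterior is Gamma(α + ΣXᵢ, β + n).
Batch 1: sum of counts S = 17 over n = 7 hours.
After batch 1: Gamma(α+S, β+n) = Gamma(10.3+17, 0.4+7) = Gamma(27.3, 7.4).
Batch 2: sum of counts S = 40 over n = 14 hours.
After batch 2: Gamma(α+S, β+n) = Gamma(27.3+40, 7.4+14) = Gamma(67.3, 21.4).
Mode of Gamma(α,β) for α≥1 is (α−1)/β = 66.3/21.4 = 3.0981.

3.0981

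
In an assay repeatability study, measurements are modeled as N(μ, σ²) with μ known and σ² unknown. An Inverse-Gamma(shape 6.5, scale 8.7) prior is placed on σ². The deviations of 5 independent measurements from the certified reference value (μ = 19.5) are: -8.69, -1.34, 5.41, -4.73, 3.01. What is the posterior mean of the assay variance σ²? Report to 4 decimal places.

9.7133

With known mean μ and an Inverse-Gamma(α, β) prior on σ², the Normal likelihood is conjugate: posterior is Inv-Gamma(α + n/2, β + Σ(xᵢ−μ)²/2).
Σ(xᵢ−μ)² = (-8.69)² + (-1.34)² + (5.41)² + (-4.73)² + (3.01)² = 138.0128.
Posterior: Inv-Gamma(6.5 + 5/2, 8.7 + 138.0128/2) = Inv-Gamma(9.00, 77.70640).
E[σ²|data] = β/(α−1) = 77.70640/8.00 = 9.7133.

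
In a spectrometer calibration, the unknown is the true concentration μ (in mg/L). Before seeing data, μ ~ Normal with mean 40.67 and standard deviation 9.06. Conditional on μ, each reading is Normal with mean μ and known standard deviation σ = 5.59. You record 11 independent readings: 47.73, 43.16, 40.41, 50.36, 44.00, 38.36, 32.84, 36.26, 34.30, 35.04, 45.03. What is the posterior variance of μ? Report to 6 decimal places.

2.745713

For Normal data with known variance σ², a Normal(μ₀, σ₀²) prior on μ is conjugate. Posterior precision = 1/σ₀² + n/σ²; posterior mean is the precision-weighted average of μ₀ and x̄.
σ₀² = 9.06² = 82.0836, σ² = 5.59² = 31.2481; σ² + n·σ₀² = 31.2481 + 11·82.0836 = 934.1677.
Posterior precision = 1/σ₀² + n/σ² = 1/82.0836 + 11/31.2481 = (σ² + n·σ₀²)/(σ₀²σ²) = 934.1677/(82.0836·31.2481); posterior variance σₙ² = σ₀²σ²/(σ² + n·σ₀²) = 82.0836·31.2481/934.1677 = 2.745713.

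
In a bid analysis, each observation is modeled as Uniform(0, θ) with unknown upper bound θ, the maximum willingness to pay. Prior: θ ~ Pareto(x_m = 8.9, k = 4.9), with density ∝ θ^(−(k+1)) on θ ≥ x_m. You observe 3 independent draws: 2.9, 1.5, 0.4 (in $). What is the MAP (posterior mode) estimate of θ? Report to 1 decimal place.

A Pareto(scale x_m, shape k) prior on the upper bound θ of Uniform(0, θ) is conjugate: posterior is Pareto(max(x_m, max xᵢ), k + n).
Sample maximum = 2.9; prior scale x_m = 8.9 → posterior scale = max = 8.9.
Posterior shape = 4.9 + 3 = 7.9.
The Pareto density is decreasing on [x_m, ∞), so the mode is x_m = 8.9.

8.9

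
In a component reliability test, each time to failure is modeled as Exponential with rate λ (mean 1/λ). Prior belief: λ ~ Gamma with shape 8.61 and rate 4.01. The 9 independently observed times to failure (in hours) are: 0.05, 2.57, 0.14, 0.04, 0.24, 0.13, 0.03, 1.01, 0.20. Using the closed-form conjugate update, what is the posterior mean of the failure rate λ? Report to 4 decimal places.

2.0914

With a Gamma(shape α, rate β) prior on the exponential rate λ, the posterior after n observations with total T = Σxᵢ is Gamma(α+n, β+T).
Sum of observations T = 4.41 hours; n = 9.
Posterior: Gamma(8.61+9, 4.01+4.41) = Gamma(17.61, 8.42).
Posterior mean of λ = α/β = 17.61/8.42 = 2.0914.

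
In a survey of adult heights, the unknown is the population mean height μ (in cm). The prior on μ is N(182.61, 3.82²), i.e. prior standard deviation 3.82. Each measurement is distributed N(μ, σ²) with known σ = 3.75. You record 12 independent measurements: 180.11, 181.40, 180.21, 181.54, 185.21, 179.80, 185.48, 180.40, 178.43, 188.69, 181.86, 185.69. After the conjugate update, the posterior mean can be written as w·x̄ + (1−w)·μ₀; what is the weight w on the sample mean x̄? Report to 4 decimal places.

0.9257

For Normal data with known variance σ², a Normal(μ₀, σ₀²) prior on μ is conjugate. Posterior precision = 1/σ₀² + n/σ²; posterior mean is the precision-weighted average of μ₀ and x̄.
σ₀² = 3.82² = 14.5924, σ² = 3.75² = 14.0625. Prior precision 1/σ₀² = 1/14.5924; data precision n/σ² = 12/14.0625.
w = (n/σ²)/(1/σ₀² + n/σ²) = n·σ₀²/(σ² + n·σ₀²) = 12·14.5924/(14.0625 + 12·14.5924) = 175.1088/189.1713 = 0.9257.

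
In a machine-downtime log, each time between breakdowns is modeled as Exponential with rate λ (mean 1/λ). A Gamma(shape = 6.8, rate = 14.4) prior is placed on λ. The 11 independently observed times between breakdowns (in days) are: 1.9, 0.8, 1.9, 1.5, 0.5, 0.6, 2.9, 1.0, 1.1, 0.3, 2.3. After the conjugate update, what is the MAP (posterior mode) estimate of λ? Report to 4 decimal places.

With a Gamma(shape α, rate β) prior on the exponential rate λ, the posterior after n observations with total T = Σxᵢ is Gamma(α+n, β+T).
Sum of observations T = 14.8 days; n = 11.
Posterior: Gamma(6.8+11, 14.4+14.8) = Gamma(17.8, 29.2).
Mode = (α−1)/β = 0.5753.

0.5753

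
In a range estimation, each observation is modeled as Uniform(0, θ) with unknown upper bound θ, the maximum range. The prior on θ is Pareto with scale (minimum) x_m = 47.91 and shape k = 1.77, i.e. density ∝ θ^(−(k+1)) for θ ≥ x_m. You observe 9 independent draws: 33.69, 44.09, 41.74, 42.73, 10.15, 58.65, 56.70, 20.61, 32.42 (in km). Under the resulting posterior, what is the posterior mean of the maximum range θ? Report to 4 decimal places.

64.6531

A Pareto(scale x_m, shape k) prior on the upper bound θ of Uniform(0, θ) is conjugate: posterior is Pareto(max(x_m, max xᵢ), k + n).
Sample maximum = 58.65; prior scale x_m = 47.91 → posterior scale = max = 58.65.
Posterior shape = 1.77 + 9 = 10.77.
E[θ|data] = k·x_m/(k−1) = 10.77·58.65/9.77 = 64.6531.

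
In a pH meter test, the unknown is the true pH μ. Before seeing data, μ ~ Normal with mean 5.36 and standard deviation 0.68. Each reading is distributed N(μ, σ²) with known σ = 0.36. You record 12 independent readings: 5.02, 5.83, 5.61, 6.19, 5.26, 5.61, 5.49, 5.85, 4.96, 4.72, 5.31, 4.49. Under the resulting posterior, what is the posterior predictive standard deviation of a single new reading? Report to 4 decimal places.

0.3744

For Normal data with known variance σ², a Normal(μ₀, σ₀²) prior on μ is conjugate. Posterior precision = 1/σ₀² + n/σ²; posterior mean is the precision-weighted average of μ₀ and x̄.
σ₀² = 0.68² = 0.4624, σ² = 0.36² = 0.1296; σ² + n·σ₀² = 0.1296 + 12·0.4624 = 5.6784.
Posterior precision = 1/σ₀² + n/σ² = 1/0.4624 + 12/0.1296 = (σ² + n·σ₀²)/(σ₀²σ²) = 5.6784/(0.4624·0.1296); posterior variance σₙ² = σ₀²σ²/(σ² + n·σ₀²) = 0.4624·0.1296/5.6784 = 0.010554.
Predictive variance for one new observation = σₙ² + σ² = 0.4624·0.1296/5.6784 + 0.1296 = σ²·(σ₀² + 5.6784)/5.6784 = 0.1296·6.1408/5.6784 = 0.140154; SD = √(0.1296·6.1408/5.6784) = 0.3744.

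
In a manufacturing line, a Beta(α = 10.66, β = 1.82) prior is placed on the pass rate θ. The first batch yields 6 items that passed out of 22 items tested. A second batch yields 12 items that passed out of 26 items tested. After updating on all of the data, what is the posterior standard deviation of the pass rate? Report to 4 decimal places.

0.0637

The Beta prior is conjugate to a Binomial/Bernoulli likelihood; the update adds successes to α and failures to β.
After batch 1: Beta(10.66+6, 1.82+16) = Beta(16.66, 17.82).
After batch 2: Beta(16.66+12, 17.82+14) = Beta(28.66, 31.82).
Var = αβ/((α+β)²(α+β+1)) = 28.66·31.82/(60.48²·61.48) = 0.00405526; SD = √0.00405526 = 0.0637.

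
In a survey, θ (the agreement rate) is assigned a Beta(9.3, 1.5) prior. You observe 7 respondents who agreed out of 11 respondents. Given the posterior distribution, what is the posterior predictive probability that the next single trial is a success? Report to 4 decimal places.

0.7477

The Beta prior is conjugate to a Binomial/Bernoulli likelihood; the update adds successes to α and failures to β.
Posterior: Beta(α+k, β+n−k) = Beta(9.3+7, 1.5+4) = Beta(16.3, 5.5).
For a single future Bernoulli trial, P(success | data) = α/(α+β) = 0.7477.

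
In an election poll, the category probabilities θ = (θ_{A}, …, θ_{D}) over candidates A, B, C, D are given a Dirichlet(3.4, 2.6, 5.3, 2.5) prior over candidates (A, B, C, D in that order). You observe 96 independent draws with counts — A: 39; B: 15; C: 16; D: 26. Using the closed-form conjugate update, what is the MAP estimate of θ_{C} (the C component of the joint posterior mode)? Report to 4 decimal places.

The Dirichlet prior is conjugate to the Multinomial likelihood: each posterior αⱼ = prior αⱼ + observed count nⱼ.
Posterior concentration: (42.4, 17.6, 21.3, 28.5), total = 109.8.
Joint mode component: (α_{C}−1)/(Σα−K) = 20.3/105.8 = 0.1919.

0.1919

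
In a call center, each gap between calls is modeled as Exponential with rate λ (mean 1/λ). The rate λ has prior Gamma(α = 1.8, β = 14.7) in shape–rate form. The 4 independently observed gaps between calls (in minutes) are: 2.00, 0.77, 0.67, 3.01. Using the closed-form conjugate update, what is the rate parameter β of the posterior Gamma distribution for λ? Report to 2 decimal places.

With a Gamma(shape α, rate β) prior on the exponential rate λ, the posterior after n observations with total T = Σxᵢ is Gamma(α+n, β+T).
Sum of observations T = 6.45 minutes; n = 4.
Posterior: Gamma(1.8+4, 14.7+6.45) = Gamma(5.8, 21.15).
Posterior β = 21.15.

21.15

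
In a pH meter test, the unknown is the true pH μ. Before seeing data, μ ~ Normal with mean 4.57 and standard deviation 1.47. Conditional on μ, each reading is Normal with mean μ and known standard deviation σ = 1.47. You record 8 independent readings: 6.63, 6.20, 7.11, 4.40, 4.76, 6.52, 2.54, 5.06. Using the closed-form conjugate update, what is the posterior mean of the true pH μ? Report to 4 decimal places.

5.3100

For Normal data with known variance σ², a Normal(μ₀, σ₀²) prior on μ is conjugate. Posterior precision = 1/σ₀² + n/σ²; posterior mean is the precision-weighted average of μ₀ and x̄.
Σxᵢ = 6.63 + 6.20 + 7.11 + 4.40 + 4.76 + 6.52 + 2.54 + 5.06 = 43.22, so n·x̄ = 43.22.
σ₀² = 1.47² = 2.1609, σ² = 1.47² = 2.1609; σ² + n·σ₀² = 2.1609 + 8·2.1609 = 19.4481.
Posterior mean = (μ₀/σ₀² + n·x̄/σ²)/(1/σ₀² + n/σ²) = (σ²·μ₀ + σ₀²·n·x̄)/(σ² + n·σ₀²) = (2.1609·4.57 + 2.1609·43.22)/19.4481 = 103.269411/19.4481 = 5.3100.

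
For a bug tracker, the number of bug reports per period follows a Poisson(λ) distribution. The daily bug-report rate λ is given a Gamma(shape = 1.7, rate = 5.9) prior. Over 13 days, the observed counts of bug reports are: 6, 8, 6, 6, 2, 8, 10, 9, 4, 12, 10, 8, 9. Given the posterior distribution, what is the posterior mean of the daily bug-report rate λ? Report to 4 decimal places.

With a Gamma(shape α, rate β) prior, the Poisson likelihood is conjugate: the posterior is Gamma(α + ΣXᵢ, β + n).
Sum of counts S = 98 over n = 13 days.
Posterior: Gamma(α+S, β+n) = Gamma(1.7+98, 5.9+13) = Gamma(99.7, 18.9).
Posterior mean = α/β = 99.7/18.9 = 5.2751.

5.2751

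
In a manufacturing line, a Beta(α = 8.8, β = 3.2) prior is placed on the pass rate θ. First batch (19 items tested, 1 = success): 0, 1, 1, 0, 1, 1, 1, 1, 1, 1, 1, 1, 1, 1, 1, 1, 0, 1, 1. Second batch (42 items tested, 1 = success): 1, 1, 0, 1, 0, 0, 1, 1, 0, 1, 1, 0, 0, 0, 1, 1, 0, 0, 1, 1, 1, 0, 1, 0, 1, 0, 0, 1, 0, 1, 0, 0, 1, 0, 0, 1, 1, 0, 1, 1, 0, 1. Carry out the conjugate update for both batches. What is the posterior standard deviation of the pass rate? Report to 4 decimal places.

The Beta prior is conjugate to a Binomial/Bernoulli likelihood; the update adds successes to α and failures to β.
After batch 1: Beta(8.8+16, 3.2+3) = Beta(24.8, 6.2).
After batch 2: Beta(24.8+22, 6.2+20) = Beta(46.8, 26.2).
Var = αβ/((α+β)²(α+β+1)) = 46.8·26.2/(73.0²·74.0) = 0.00310935; SD = √0.00310935 = 0.0558.

0.0558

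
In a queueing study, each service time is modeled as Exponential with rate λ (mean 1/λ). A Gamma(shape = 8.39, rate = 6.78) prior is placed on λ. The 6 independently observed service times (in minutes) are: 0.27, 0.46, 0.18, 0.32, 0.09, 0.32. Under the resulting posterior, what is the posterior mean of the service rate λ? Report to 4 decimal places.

With a Gamma(shape α, rate β) prior on the exponential rate λ, the posterior after n observations with total T = Σxᵢ is Gamma(α+n, β+T).
Sum of observations T = 1.64 minutes; n = 6.
Posterior: Gamma(8.39+6, 6.78+1.64) = Gamma(14.39, 8.42).
Posterior mean of λ = α/β = 14.39/8.42 = 1.7090.

1.7090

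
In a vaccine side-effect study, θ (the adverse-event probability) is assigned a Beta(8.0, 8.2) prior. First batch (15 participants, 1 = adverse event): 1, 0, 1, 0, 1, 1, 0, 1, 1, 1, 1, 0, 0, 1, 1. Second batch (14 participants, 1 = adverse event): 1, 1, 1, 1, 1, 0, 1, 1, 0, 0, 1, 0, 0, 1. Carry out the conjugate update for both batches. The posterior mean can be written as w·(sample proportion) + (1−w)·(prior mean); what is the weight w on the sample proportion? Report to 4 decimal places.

0.6416

The Beta prior is conjugate to a Binomial/Bernoulli likelihood; the update adds successes to α and failures to β.
Total number of participants: n = 15 + 14 = 29.
Posterior mean = (α₀+k)/(α₀+β₀+n) = [n/(α₀+β₀+n)]·(k/n) + [(α₀+β₀)/(α₀+β₀+n)]·α₀/(α₀+β₀), so only n and the prior enter the weight.
The weight on the data is w = n/(α₀+β₀+n) = 29/(8.0+8.2+29) = 29/45.2 = 0.6416.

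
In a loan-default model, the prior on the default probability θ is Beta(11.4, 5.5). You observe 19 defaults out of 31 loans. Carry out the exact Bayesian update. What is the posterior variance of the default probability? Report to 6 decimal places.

0.004742

The Beta prior is conjugate to a Binomial/Bernoulli likelihood; the update adds successes to α and failures to β.
Posterior: Beta(α+k, β+n−k) = Beta(11.4+19, 5.5+12) = Beta(30.4, 17.5).
Var = αβ/((α+β)²(α+β+1)) = 30.4·17.5/(47.9²·48.9) = 0.004742.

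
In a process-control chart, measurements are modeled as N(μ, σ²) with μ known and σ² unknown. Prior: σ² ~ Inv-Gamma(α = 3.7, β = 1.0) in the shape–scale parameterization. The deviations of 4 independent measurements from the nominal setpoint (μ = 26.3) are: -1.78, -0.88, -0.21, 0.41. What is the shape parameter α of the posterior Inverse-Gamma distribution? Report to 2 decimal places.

With known mean μ and an Inverse-Gamma(α, β) prior on σ², the Normal likelihood is conjugate: posterior is Inv-Gamma(α + n/2, β + Σ(xᵢ−μ)²/2).
Σ(xᵢ−μ)² = (-1.78)² + (-0.88)² + (-0.21)² + (0.41)² = 4.1550.
Posterior: Inv-Gamma(3.7 + 4/2, 1.0 + 4.1550/2) = Inv-Gamma(5.70, 3.07750).
Posterior α = 5.70.

5.70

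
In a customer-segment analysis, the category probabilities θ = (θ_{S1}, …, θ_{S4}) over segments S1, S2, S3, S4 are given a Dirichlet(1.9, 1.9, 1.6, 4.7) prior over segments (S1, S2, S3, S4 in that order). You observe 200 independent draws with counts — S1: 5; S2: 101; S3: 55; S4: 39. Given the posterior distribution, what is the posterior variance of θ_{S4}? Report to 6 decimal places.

The Dirichlet prior is conjugate to the Multinomial likelihood: each posterior αⱼ = prior αⱼ + observed count nⱼ.
Posterior concentration: (6.9, 102.9, 56.6, 43.7), total = 210.1.
Var[θ_j] = α_j(Σα−α_j)/((Σα)²(Σα+1)) = 43.7·166.4/(210.1²·211.1) = 0.000780.

0.000780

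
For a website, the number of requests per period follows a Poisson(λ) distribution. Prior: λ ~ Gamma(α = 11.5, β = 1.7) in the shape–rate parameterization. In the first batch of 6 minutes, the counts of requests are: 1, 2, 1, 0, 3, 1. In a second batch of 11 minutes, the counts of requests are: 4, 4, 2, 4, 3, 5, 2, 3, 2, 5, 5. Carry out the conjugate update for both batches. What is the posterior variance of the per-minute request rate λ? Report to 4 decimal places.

0.1673

With a Gamma(shape α, rate β) prior, the Poisson likelihood is conjugate: the posterior is Gamma(α + ΣXᵢ, β + n).
Batch 1: sum of counts S = 8 over n = 6 minutes.
After batch 1: Gamma(α+S, β+n) = Gamma(11.5+8, 1.7+6) = Gamma(19.5, 7.7).
Batch 2: sum of counts S = 39 over n = 11 minutes.
After batch 2: Gamma(α+S, β+n) = Gamma(19.5+39, 7.7+11) = Gamma(58.5, 18.7).
Var = α/β² = 58.5/18.7² = 0.1673.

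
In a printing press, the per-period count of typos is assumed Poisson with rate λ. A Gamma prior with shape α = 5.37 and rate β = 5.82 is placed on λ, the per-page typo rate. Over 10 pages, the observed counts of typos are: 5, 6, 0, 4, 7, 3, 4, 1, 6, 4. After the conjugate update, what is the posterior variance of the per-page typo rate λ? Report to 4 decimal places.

0.1813

With a Gamma(shape α, rate β) prior, the Poisson likelihood is conjugate: the posterior is Gamma(α + ΣXᵢ, β + n).
Sum of counts S = 40 over n = 10 pages.
Posterior: Gamma(α+S, β+n) = Gamma(5.37+40, 5.82+10) = Gamma(45.37, 15.82).
Var = α/β² = 45.37/15.82² = 0.1813.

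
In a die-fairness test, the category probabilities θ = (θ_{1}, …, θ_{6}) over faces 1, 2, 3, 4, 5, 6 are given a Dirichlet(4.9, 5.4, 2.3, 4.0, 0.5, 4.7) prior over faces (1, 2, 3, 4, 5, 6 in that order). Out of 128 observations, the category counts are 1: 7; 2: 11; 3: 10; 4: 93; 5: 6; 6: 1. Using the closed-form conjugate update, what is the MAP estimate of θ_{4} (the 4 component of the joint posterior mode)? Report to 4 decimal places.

0.6676

The Dirichlet prior is conjugate to the Multinomial likelihood: each posterior αⱼ = prior αⱼ + observed count nⱼ.
Posterior concentration: (11.9, 16.4, 12.3, 97.0, 6.5, 5.7), total = 149.8.
Joint mode component: (α_{4}−1)/(Σα−K) = 96.0/143.8 = 0.6676.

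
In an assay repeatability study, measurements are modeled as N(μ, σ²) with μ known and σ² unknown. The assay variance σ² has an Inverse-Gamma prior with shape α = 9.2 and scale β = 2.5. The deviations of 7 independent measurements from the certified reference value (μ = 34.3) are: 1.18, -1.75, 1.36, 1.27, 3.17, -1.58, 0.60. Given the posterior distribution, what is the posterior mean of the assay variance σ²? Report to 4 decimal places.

With known mean μ and an Inverse-Gamma(α, β) prior on σ², the Normal likelihood is conjugate: posterior is Inv-Gamma(α + n/2, β + Σ(xᵢ−μ)²/2).
Σ(xᵢ−μ)² = (1.18)² + (-1.75)² + (1.36)² + (1.27)² + (3.17)² + (-1.58)² + (0.60)² = 20.8227.
Posterior: Inv-Gamma(9.2 + 7/2, 2.5 + 20.8227/2) = Inv-Gamma(12.70, 12.91135).
E[σ²|data] = β/(α−1) = 12.91135/11.70 = 1.1035.

1.1035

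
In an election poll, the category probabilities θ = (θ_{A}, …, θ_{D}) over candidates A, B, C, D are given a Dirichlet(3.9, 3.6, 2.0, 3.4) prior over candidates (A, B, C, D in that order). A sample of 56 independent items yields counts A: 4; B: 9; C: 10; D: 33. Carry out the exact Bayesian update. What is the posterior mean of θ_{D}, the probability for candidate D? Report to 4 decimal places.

0.5283

The Dirichlet prior is conjugate to the Multinomial likelihood: each posterior αⱼ = prior αⱼ + observed count nⱼ.
Posterior concentration: (7.9, 12.6, 12.0, 36.4), total = 68.9.
E[θ_{D}|data] = α_{D}/Σα = 36.4/68.9 = 0.5283.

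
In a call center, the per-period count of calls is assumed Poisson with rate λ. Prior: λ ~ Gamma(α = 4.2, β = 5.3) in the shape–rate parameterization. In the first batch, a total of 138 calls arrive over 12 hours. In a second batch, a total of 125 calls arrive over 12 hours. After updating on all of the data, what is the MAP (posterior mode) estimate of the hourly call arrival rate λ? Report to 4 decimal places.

9.0853

With a Gamma(shape α, rate β) prior, the Poisson likelihood is conjugate: the posterior is Gamma(α + ΣXᵢ, β + n).
After batch 1: Gamma(α+S, β+n) = Gamma(4.2+138, 5.3+12) = Gamma(142.2, 17.3).
After batch 2: Gamma(α+S, β+n) = Gamma(142.2+125, 17.3+12) = Gamma(267.2, 29.3).
Mode of Gamma(α,β) for α≥1 is (α−1)/β = 266.2/29.3 = 9.0853.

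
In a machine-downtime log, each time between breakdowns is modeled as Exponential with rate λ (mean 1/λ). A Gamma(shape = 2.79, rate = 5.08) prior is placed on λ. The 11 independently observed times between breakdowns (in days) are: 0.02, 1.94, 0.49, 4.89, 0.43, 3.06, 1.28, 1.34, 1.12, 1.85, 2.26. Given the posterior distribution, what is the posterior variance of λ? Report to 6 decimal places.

0.024427

With a Gamma(shape α, rate β) prior on the exponential rate λ, the posterior after n observations with total T = Σxᵢ is Gamma(α+n, β+T).
Sum of observations T = 18.68 days; n = 11.
Posterior: Gamma(2.79+11, 5.08+18.68) = Gamma(13.79, 23.76).
Var = α/β² = 0.024427.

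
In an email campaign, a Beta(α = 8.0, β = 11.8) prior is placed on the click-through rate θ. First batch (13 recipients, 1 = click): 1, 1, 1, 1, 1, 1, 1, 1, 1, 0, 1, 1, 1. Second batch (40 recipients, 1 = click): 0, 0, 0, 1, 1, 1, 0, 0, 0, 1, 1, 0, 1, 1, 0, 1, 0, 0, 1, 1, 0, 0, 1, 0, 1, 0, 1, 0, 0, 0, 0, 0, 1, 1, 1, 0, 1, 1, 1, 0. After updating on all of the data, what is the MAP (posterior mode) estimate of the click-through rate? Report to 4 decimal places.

0.5367

The Beta prior is conjugate to a Binomial/Bernoulli likelihood; the update adds successes to α and failures to β.
After batch 1: Beta(8.0+12, 11.8+1) = Beta(20.0, 12.8).
After batch 2: Beta(20.0+19, 12.8+21) = Beta(39.0, 33.8).
Mode of Beta(a,b) for a,b>1 is (a−1)/(a+b−2) = 38.0/70.8 = 0.5367.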